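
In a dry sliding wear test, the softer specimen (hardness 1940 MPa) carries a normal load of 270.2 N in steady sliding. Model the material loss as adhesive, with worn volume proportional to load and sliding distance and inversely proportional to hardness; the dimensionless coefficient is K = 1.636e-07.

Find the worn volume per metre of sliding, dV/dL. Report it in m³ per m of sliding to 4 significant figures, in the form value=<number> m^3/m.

value=2.279e-14 m^3/m

The computation runs at full precision — intermediates are printed rounded, and one final rounding: four significant digits.
Convert: Hardness H = 1940 MPa = 1.940e+09 Pa.
As SI base values: W = 270.2 N, H = 1.940e+09 Pa, K = 1.636e-07.
Wear rate dV/dL = K·W/H, per unit distance: 1.636e-07 · 270.2 / 1.940e+09 = 2.279e-14 m³/m.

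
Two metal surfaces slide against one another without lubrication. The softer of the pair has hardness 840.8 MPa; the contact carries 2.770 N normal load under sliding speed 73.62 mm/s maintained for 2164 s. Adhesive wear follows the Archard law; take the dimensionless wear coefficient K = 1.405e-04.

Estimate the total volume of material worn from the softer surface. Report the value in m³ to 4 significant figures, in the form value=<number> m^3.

value=7.374e-11 m^3

Intermediates are shown rounded; each operation maintains full precision. Rounded just once to four significant figures.
Sliding speed v = 73.62 mm/s = 0.07362 m/s. Distance L = v·t = 0.07362 m/s × 2164 s = 159.3 m.
Hardness H = 840.8 MPa = 8.408e+08 Pa.
In SI base units, W = 2.770 N, H = 8.408e+08 Pa, K = 1.405e-04.
Archard volume V = K·W·L/H = 1.405e-04 · 2.770 · 159.3 / 8.408e+08 = 7.374e-11 m³.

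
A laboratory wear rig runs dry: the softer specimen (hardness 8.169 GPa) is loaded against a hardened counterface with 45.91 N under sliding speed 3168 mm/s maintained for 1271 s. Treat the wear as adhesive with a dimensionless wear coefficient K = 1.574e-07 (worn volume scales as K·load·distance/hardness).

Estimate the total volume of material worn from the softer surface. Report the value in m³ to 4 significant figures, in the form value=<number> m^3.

Intermediates are shown rounded. All arithmetic runs at exact precision, and rounded once at the end: four significant figures.
Convert: Sliding speed v = 3168 mm/s = 3.168 m/s. Total distance L = v·t = 3.168 m/s × 1271 s = 4027 m.
Convert: Hardness H = 8.169 GPa = 8.169e+09 Pa.
SI base units throughout: W = 45.91 N, H = 8.169e+09 Pa, K = 1.574e-07.
Volume removed: V = K·W·L/H = 1.574e-07 · 45.91 · 4027 / 8.169e+09 = 3.562e-12 m³.

value=3.562e-12 m^3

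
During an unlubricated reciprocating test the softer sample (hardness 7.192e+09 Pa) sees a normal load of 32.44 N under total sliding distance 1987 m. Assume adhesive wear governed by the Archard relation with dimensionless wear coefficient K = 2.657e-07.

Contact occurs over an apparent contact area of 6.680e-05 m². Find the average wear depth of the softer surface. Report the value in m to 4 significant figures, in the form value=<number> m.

value=3.565e-08 m

Intermediate values are shown rounded; the algebra runs at exact precision, and one final rounding to four significant digits.
Restated in SI base units: W = 32.44 N, H = 7.192e+09 Pa, K = 2.657e-07.
Wear volume V = K·W·L/H = 2.657e-07 · 32.44 · 1987 / 7.192e+09 = 2.381e-12 m³.
Mean depth h = V/A = 2.381e-12 / 6.680e-05 = 3.565e-08 m.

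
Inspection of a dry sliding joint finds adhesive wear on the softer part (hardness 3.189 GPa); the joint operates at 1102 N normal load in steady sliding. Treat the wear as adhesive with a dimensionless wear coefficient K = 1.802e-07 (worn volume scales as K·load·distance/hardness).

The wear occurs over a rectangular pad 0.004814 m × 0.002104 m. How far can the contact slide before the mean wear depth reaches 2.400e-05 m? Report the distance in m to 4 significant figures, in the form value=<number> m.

Printed values are rounded; all working math keeps full float precision; rounded just once, at four significant digits.
Hardness H = 3.189 GPa = 3.189e+09 Pa.
Contact area A = 0.004814 m × 0.002104 m = 1.013e-05 m².
Collected in SI base units: W = 1102 N, H = 3.189e+09 Pa, K = 1.802e-07.
Limit volume V_lim = h_lim·A = 2.400e-05 · 1.013e-05 = 2.431e-10 m³.
Sliding life L = V_lim·H/(K·W) = 2.431e-10 · 3.189e+09 / (1.802e-07 · 1102) = 3904 m.

value=3904 m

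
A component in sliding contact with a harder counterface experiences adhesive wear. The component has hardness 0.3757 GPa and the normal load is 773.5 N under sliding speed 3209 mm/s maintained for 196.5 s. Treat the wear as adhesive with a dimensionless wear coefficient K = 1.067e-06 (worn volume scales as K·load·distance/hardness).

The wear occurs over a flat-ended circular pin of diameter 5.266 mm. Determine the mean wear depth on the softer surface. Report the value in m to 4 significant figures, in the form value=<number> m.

Displayed values are rounded — each operation keeps exact precision; rounded just once: four significant digits.
Convert: Sliding speed v = 3209 mm/s = 3.209 m/s. Path length L = v·t = 3.209 m/s × 196.5 s = 630.6 m.
Convert: Hardness H = 0.3757 GPa = 3.757e+08 Pa.
Convert: Pin diameter d = 5.266 mm = 0.005266 m. Contact area A = π·d²/4 = π·(0.005266 m)²/4 = 2.178e-05 m².
In SI base units: W = 773.5 N, H = 3.757e+08 Pa, K = 1.067e-06.
The Archard volume V = K·W·L/H = 1.067e-06 · 773.5 · 630.6 / 3.757e+08 = 1.385e-09 m³.
Wear depth h = V/A = 1.385e-09 / 2.178e-05 = 6.360e-05 m.

value=6.360e-05 m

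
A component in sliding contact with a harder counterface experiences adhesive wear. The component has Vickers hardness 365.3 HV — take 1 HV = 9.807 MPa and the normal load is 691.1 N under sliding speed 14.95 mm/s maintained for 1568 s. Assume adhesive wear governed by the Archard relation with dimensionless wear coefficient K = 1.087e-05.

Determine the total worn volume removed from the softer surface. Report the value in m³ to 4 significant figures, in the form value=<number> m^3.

The intermediates are printed rounded. All arithmetic holds full float precision; one final rounding, at 4 significant digits.
Convert: Sliding speed v = 14.95 mm/s = 0.01495 m/s. The distance L = v·t = 0.01495 m/s × 1568 s = 23.44 m.
Convert: Hardness H = 365.3 HV × 9.807 MPa/HV = 3582 MPa = 3.582e+09 Pa.
Restated in SI base units: W = 691.1 N, H = 3.582e+09 Pa, K = 1.087e-05.
Volume removed: V = K·W·L/H = 1.087e-05 · 691.1 · 23.44 / 3.582e+09 = 4.916e-11 m³.

value=4.916e-11 m^3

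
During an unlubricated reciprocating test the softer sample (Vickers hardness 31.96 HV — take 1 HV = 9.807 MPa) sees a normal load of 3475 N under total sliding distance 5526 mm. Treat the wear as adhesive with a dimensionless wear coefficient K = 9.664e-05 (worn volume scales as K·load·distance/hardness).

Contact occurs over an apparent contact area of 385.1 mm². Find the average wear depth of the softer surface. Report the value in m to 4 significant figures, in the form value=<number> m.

Intermediates appear rounded; all arithmetic maintains exact precision, and rounded once at the end: 4 significant figures.
Path length L = 5526 mm = 5.526 m.
Hardness H = 31.96 HV × 9.807 MPa/HV = 313.4 MPa = 3.134e+08 Pa.
Contact area A = 385.1 mm² = 3.851e-04 m².
As SI base values: W = 3475 N, H = 3.134e+08 Pa, K = 9.664e-05.
Apply Archard: V = K·W·L/H = 9.664e-05 · 3475 · 5.526 / 3.134e+08 = 5.921e-09 m³.
Wear depth h = V/A = 5.921e-09 / 3.851e-04 = 1.537e-05 m.

value=1.537e-05 m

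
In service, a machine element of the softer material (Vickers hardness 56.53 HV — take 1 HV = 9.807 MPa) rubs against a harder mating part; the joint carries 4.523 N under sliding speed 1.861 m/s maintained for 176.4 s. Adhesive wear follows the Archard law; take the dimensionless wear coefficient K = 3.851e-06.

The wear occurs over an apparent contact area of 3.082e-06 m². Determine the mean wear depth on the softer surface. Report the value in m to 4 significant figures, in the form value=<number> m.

Every step maintains exact precision; intermediates are printed rounded. Rounded once at the end: four significant figures.
Convert: Distance covered L = v·t = 1.861 m/s × 176.4 s = 328.3 m.
Convert: Hardness H = 56.53 HV × 9.807 MPa/HV = 554.4 MPa = 5.544e+08 Pa.
Working in SI base units: W = 4.523 N, H = 5.544e+08 Pa, K = 3.851e-06.
The Archard volume V = K·W·L/H = 3.851e-06 · 4.523 · 328.3 / 5.544e+08 = 1.031e-11 m³.
Mean wear depth h = V/A = 1.031e-11 / 3.082e-06 = 3.347e-06 m.

value=3.347e-06 m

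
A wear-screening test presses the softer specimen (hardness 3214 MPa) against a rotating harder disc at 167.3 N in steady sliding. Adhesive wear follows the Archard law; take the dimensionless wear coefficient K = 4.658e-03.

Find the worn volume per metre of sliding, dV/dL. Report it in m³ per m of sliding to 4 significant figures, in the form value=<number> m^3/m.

Intermediate values are shown rounded; the algebra runs at full precision. Rounded just once to four significant figures.
Convert: Hardness H = 3214 MPa = 3.214e+09 Pa.
Working in SI base units: W = 167.3 N, H = 3.214e+09 Pa, K = 4.658e-03.
The wear rate dV/dL = K·W/H — distance-free: 4.658e-03 · 167.3 / 3.214e+09 = 2.425e-10 m³/m.

value=2.425e-10 m^3/m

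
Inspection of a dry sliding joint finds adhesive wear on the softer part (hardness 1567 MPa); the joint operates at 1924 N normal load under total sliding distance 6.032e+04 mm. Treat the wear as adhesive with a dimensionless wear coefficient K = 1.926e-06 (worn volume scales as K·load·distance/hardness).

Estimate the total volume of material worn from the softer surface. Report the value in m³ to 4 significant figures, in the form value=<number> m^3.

value=1.426e-10 m^3

The algebra carries full float precision. The intermediates are shown rounded, and a lone final rounding: four significant figures.
Convert: Total distance L = 6.032e+04 mm = 60.32 m.
Convert: Hardness H = 1567 MPa = 1.567e+09 Pa.
In SI base units, W = 1924 N, H = 1.567e+09 Pa, K = 1.926e-06.
The Archard volume V = K·W·L/H = 1.926e-06 · 1924 · 60.32 / 1.567e+09 = 1.426e-10 m³.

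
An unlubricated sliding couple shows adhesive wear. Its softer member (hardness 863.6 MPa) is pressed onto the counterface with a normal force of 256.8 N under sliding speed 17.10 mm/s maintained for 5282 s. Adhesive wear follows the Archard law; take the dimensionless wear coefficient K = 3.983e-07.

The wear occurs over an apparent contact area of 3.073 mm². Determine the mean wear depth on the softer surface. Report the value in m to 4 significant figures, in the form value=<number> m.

All working math carries full precision; quoted intermediates are rounded; rounded just once: 4 significant figures.
Convert: Sliding speed v = 17.10 mm/s = 0.01710 m/s. Distance covered L = v·t = 0.01710 m/s × 5282 s = 90.32 m.
Convert: Hardness H = 863.6 MPa = 8.636e+08 Pa.
Convert: Contact area A = 3.073 mm² = 3.073e-06 m².
In SI base units: W = 256.8 N, H = 8.636e+08 Pa, K = 3.983e-07.
Wear volume V = K·W·L/H = 3.983e-07 · 256.8 · 90.32 / 8.636e+08 = 1.070e-11 m³.
Depth h = V/A = 1.070e-11 / 3.073e-06 = 3.481e-06 m.

value=3.481e-06 m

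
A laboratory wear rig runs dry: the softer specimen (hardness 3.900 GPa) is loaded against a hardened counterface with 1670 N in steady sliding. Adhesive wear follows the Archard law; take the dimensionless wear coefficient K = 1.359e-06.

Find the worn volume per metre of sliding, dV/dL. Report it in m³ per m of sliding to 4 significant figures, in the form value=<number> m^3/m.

value=5.819e-13 m^3/m

The computation keeps exact precision, and intermediate values appear rounded — one final rounding to 4 significant digits.
Convert: Hardness H = 3.900 GPa = 3.900e+09 Pa.
In SI base units: W = 1670 N, H = 3.900e+09 Pa, K = 1.359e-06.
Wear rate dV/dL = K·W/H, per unit distance: 1.359e-06 · 1670 / 3.900e+09 = 5.819e-13 m³/m.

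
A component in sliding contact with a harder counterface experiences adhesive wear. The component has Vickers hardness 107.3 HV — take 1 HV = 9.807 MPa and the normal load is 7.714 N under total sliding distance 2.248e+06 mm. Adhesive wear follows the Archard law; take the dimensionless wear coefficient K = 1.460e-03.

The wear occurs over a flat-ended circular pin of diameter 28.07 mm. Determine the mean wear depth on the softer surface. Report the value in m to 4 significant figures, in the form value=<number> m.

The computation keeps full precision; the intermediates are printed rounded, and one final rounding, at four significant digits.
The distance L = 2.248e+06 mm = 2248 m.
Hardness H = 107.3 HV × 9.807 MPa/HV = 1052 MPa = 1.052e+09 Pa.
Pin diameter d = 28.07 mm = 0.02807 m. Contact area A = π·d²/4 = π·(0.02807 m)²/4 = 6.188e-04 m².
In SI base units, W = 7.714 N, H = 1.052e+09 Pa, K = 1.460e-03.
Worn volume V = K·W·L/H = 1.460e-03 · 7.714 · 2248 / 1.052e+09 = 2.406e-08 m³.
Depth of wear h = V/A = 2.406e-08 / 6.188e-04 = 3.888e-05 m.

value=3.888e-05 m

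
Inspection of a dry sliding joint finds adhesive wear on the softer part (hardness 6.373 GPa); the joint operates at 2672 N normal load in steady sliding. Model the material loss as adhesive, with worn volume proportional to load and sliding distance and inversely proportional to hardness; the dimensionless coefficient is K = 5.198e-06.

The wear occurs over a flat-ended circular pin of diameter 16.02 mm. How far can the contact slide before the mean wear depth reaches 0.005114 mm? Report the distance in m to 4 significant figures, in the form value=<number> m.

Intermediate values are displayed rounded, and the algebra carries exact precision; one final rounding to four significant figures.
Hardness H = 6.373 GPa = 6.373e+09 Pa.
Pin diameter d = 16.02 mm = 0.01602 m. Contact area A = π·d²/4 = π·(0.01602 m)²/4 = 2.016e-04 m².
Depth limit h_lim = 0.005114 mm = 5.114e-06 m.
Expressed in SI base units: W = 2672 N, H = 6.373e+09 Pa, K = 5.198e-06.
Permissible volume V_lim = h_lim·A = 5.114e-06 · 2.016e-04 = 1.031e-09 m³.
So the life L = V_lim·H/(K·W) = 1.031e-09 · 6.373e+09 / (5.198e-06 · 2672) = 473.0 m.

value=473.0 m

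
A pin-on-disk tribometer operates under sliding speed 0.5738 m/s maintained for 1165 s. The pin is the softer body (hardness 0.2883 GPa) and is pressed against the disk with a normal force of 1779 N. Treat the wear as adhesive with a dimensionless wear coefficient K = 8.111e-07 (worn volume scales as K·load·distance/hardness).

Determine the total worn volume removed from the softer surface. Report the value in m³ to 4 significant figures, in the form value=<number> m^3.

value=3.346e-09 m^3

The intermediates are displayed rounded — all arithmetic runs at full precision; a lone final rounding, at four significant digits.
Convert: The distance L = v·t = 0.5738 m/s × 1165 s = 668.5 m.
Convert: Hardness H = 0.2883 GPa = 2.883e+08 Pa.
Expressed in SI base units: W = 1779 N, H = 2.883e+08 Pa, K = 8.111e-07.
Worn volume V = K·W·L/H = 8.111e-07 · 1779 · 668.5 / 2.883e+08 = 3.346e-09 m³.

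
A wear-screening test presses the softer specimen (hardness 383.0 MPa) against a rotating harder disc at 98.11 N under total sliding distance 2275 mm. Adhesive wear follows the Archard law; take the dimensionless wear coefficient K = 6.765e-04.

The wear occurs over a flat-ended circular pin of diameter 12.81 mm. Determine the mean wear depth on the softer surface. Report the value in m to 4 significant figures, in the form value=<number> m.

Printed values are rounded. All working math runs at full float precision, and rounded just once: four significant figures.
Convert: The distance L = 2275 mm = 2.275 m.
Convert: Hardness H = 383.0 MPa = 3.830e+08 Pa.
Convert: Pin diameter d = 12.81 mm = 0.01281 m. Contact area A = π·d²/4 = π·(0.01281 m)²/4 = 1.289e-04 m².
Expressed in SI base units: W = 98.11 N, H = 3.830e+08 Pa, K = 6.765e-04.
Volume removed: V = K·W·L/H = 6.765e-04 · 98.11 · 2.275 / 3.830e+08 = 3.942e-10 m³.
Average depth h = V/A = 3.942e-10 / 1.289e-04 = 3.059e-06 m.

value=3.059e-06 m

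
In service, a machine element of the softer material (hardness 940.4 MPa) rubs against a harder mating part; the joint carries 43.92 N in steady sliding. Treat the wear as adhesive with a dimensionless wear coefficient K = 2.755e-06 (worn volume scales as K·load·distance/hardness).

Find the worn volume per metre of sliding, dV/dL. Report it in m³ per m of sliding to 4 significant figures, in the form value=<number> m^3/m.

value=1.287e-13 m^3/m

Quoted intermediates are rounded. All working math holds full precision; a single final rounding: 4 significant digits.
Convert: Hardness H = 940.4 MPa = 9.404e+08 Pa.
Restated in SI base units: W = 43.92 N, H = 9.404e+08 Pa, K = 2.755e-06.
Sliding wear rate dV/dL = K·W/H, per unit distance: 2.755e-06 · 43.92 / 9.404e+08 = 1.287e-13 m³/m.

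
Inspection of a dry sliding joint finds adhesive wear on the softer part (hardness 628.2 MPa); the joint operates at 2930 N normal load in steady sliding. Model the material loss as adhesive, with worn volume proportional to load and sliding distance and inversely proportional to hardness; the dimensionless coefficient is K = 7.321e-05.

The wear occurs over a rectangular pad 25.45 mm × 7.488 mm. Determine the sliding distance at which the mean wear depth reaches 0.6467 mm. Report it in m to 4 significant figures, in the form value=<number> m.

value=360.9 m

All arithmetic keeps full precision — printed values are rounded — one last rounding to four significant digits.
Hardness H = 628.2 MPa = 6.282e+08 Pa.
Pad sides 25.45 mm × 7.488 mm = 0.02545 m × 0.007488 m. Contact area A = 0.02545 m × 0.007488 m = 1.906e-04 m².
Depth limit h_lim = 0.6467 mm = 6.467e-04 m.
Working in SI base units: W = 2930 N, H = 6.282e+08 Pa, K = 7.321e-05.
Limit volume V_lim = h_lim·A = 6.467e-04 · 1.906e-04 = 1.232e-07 m³.
Life L = V_lim·H/(K·W) = 1.232e-07 · 6.282e+08 / (7.321e-05 · 2930) = 360.9 m.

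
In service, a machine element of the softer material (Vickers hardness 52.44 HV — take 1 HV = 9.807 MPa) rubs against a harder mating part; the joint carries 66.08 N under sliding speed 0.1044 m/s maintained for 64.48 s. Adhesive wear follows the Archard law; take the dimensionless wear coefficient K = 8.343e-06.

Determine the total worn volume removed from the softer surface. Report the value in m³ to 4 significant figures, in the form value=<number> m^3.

value=7.216e-12 m^3

The intermediates are printed rounded, and the computation runs at full float precision. Rounded once at the end, at 4 significant digits.
Convert: Path length L = v·t = 0.1044 m/s × 64.48 s = 6.732 m.
Convert: Hardness H = 52.44 HV × 9.807 MPa/HV = 514.3 MPa = 5.143e+08 Pa.
Collected in SI base units: W = 66.08 N, H = 5.143e+08 Pa, K = 8.343e-06.
Volume removed: V = K·W·L/H = 8.343e-06 · 66.08 · 6.732 / 5.143e+08 = 7.216e-12 m³.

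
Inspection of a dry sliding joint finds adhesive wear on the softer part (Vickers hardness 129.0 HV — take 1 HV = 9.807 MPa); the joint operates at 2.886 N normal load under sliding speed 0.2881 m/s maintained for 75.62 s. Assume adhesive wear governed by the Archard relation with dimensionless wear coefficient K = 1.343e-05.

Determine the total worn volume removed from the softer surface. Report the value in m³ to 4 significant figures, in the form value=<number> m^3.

Quoted intermediates are rounded, and each operation holds exact precision. Rounded once at the end to four significant figures.
Path length L = v·t = 0.2881 m/s × 75.62 s = 21.79 m.
Hardness H = 129.0 HV × 9.807 MPa/HV = 1265 MPa = 1.265e+09 Pa.
In SI base units: W = 2.886 N, H = 1.265e+09 Pa, K = 1.343e-05.
Archard volume V = K·W·L/H = 1.343e-05 · 2.886 · 21.79 / 1.265e+09 = 6.675e-13 m³.

value=6.675e-13 m^3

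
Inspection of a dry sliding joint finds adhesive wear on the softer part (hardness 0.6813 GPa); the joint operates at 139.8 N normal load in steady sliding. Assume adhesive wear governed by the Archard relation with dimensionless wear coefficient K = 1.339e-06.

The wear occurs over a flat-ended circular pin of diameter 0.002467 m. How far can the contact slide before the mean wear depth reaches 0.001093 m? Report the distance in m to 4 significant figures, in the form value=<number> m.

The algebra carries full float precision, and intermediates are printed rounded; rounded just once to 4 significant figures.
Hardness H = 0.6813 GPa = 6.813e+08 Pa.
Contact area A = π·d²/4 = π·(0.002467 m)²/4 = 4.780e-06 m².
In SI base units: W = 139.8 N, H = 6.813e+08 Pa, K = 1.339e-06.
Volume at the limit: V_lim = h_lim·A = 0.001093 · 4.780e-06 = 5.225e-09 m³.
Sliding life L = V_lim·H/(K·W) = 5.225e-09 · 6.813e+08 / (1.339e-06 · 139.8) = 1.902e+04 m.

value=1.902e+04 m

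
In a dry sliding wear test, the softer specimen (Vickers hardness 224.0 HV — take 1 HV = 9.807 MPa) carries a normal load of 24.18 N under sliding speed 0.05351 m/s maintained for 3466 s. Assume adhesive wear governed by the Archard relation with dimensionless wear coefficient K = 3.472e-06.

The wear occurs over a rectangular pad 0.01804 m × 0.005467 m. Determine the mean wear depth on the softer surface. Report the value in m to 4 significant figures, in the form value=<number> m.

Displayed values are rounded, and every step holds full float precision — one last rounding: four significant digits.
Sliding distance L = v·t = 0.05351 m/s × 3466 s = 185.5 m.
Hardness H = 224.0 HV × 9.807 MPa/HV = 2197 MPa = 2.197e+09 Pa.
Contact area A = 0.01804 m × 0.005467 m = 9.862e-05 m².
In SI base units, W = 24.18 N, H = 2.197e+09 Pa, K = 3.472e-06.
The Archard volume V = K·W·L/H = 3.472e-06 · 24.18 · 185.5 / 2.197e+09 = 7.088e-12 m³.
Depth of wear h = V/A = 7.088e-12 / 9.862e-05 = 7.187e-08 m.

value=7.187e-08 m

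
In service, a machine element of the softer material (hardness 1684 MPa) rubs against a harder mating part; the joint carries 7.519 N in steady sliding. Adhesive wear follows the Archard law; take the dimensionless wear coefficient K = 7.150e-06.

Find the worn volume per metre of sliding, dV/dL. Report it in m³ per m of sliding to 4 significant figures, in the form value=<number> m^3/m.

value=3.192e-14 m^3/m

Quoted intermediates are rounded, and the computation runs at exact precision. Rounded once at the end, at 4 significant figures.
Hardness H = 1684 MPa = 1.684e+09 Pa.
In SI base units, W = 7.519 N, H = 1.684e+09 Pa, K = 7.150e-06.
Sliding wear rate dV/dL = K·W/H, per unit distance: 7.150e-06 · 7.519 / 1.684e+09 = 3.192e-14 m³/m.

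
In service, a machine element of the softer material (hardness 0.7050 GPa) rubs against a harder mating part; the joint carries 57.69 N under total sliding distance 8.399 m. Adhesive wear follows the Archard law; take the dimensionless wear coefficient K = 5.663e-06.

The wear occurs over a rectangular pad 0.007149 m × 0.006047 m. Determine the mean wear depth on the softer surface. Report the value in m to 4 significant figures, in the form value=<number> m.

value=9.003e-08 m

The algebra holds exact precision. Intermediates are shown rounded; rounded once at the end, at 4 significant digits.
Convert: Hardness H = 0.7050 GPa = 7.050e+08 Pa.
Convert: Contact area A = 0.007149 m × 0.006047 m = 4.323e-05 m².
Expressed in SI base units: W = 57.69 N, H = 7.050e+08 Pa, K = 5.663e-06.
Archard volume V = K·W·L/H = 5.663e-06 · 57.69 · 8.399 / 7.050e+08 = 3.892e-12 m³.
Depth h = V/A = 3.892e-12 / 4.323e-05 = 9.003e-08 m.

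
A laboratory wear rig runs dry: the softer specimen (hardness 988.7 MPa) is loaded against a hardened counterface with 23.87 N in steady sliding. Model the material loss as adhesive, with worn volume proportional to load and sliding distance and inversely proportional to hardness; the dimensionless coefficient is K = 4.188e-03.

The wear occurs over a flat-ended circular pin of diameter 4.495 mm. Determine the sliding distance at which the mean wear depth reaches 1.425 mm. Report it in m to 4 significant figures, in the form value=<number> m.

value=223.7 m

The intermediates are shown rounded; each operation maintains exact precision — a lone final rounding: 4 significant figures.
Convert: Hardness H = 988.7 MPa = 9.887e+08 Pa.
Convert: Pin diameter d = 4.495 mm = 0.004495 m. Contact area A = π·d²/4 = π·(0.004495 m)²/4 = 1.587e-05 m².
Convert: Depth limit h_lim = 1.425 mm = 0.001425 m.
In SI base units: W = 23.87 N, H = 9.887e+08 Pa, K = 4.188e-03.
Volume at the limit: V_lim = h_lim·A = 0.001425 · 1.587e-05 = 2.261e-08 m³.
Thus life L = V_lim·H/(K·W) = 2.261e-08 · 9.887e+08 / (4.188e-03 · 23.87) = 223.7 m.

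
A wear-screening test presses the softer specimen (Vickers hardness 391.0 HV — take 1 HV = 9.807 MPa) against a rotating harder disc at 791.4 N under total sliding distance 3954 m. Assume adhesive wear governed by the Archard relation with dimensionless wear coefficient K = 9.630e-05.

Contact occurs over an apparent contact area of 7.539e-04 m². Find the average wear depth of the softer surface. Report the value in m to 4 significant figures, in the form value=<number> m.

value=1.042e-04 m

Intermediates are shown rounded. Every step maintains exact precision; rounded just once: four significant digits.
Convert: Hardness H = 391.0 HV × 9.807 MPa/HV = 3835 MPa = 3.835e+09 Pa.
Restated in SI base units: W = 791.4 N, H = 3.835e+09 Pa, K = 9.630e-05.
Volume removed: V = K·W·L/H = 9.630e-05 · 791.4 · 3954 / 3.835e+09 = 7.859e-08 m³.
Mean wear depth h = V/A = 7.859e-08 / 7.539e-04 = 1.042e-04 m.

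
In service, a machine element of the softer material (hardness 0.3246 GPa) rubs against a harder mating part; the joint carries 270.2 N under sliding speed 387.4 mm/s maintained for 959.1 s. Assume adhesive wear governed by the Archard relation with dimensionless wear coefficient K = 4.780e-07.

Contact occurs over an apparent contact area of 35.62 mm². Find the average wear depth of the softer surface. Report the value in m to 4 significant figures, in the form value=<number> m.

Every step carries exact precision. Intermediates are displayed rounded. Rounded just once to four significant digits.
Sliding speed v = 387.4 mm/s = 0.3874 m/s. The distance L = v·t = 0.3874 m/s × 959.1 s = 371.6 m.
Hardness H = 0.3246 GPa = 3.246e+08 Pa.
Contact area A = 35.62 mm² = 3.562e-05 m².
In SI base units: W = 270.2 N, H = 3.246e+08 Pa, K = 4.780e-07.
Apply Archard: V = K·W·L/H = 4.780e-07 · 270.2 · 371.6 / 3.246e+08 = 1.478e-10 m³.
Mean wear depth h = V/A = 1.478e-10 / 3.562e-05 = 4.150e-06 m.

value=4.150e-06 m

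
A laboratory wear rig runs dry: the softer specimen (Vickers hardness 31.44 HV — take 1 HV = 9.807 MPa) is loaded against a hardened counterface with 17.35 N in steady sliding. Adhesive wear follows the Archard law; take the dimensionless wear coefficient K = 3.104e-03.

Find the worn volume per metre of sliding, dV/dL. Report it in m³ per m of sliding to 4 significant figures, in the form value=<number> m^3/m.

value=1.747e-10 m^3/m

Intermediates appear rounded. The algebra holds full float precision. Rounded just once: 4 significant digits.
Hardness H = 31.44 HV × 9.807 MPa/HV = 308.3 MPa = 3.083e+08 Pa.
Collected in SI base units: W = 17.35 N, H = 3.083e+08 Pa, K = 3.104e-03.
Rate of wear dV/dL = K·W/H (no L dependence): 3.104e-03 · 17.35 / 3.083e+08 = 1.747e-10 m³/m.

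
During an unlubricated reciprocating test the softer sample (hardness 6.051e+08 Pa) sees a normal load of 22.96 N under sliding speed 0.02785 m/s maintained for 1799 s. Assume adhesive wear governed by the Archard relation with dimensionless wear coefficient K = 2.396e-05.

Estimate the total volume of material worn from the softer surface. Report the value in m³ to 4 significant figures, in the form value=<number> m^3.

value=4.555e-11 m^3

Intermediates are printed rounded, and each operation keeps full float precision — a single final rounding: 4 significant digits.
Total distance L = v·t = 0.02785 m/s × 1799 s = 50.10 m.
Collected in SI base units: W = 22.96 N, H = 6.051e+08 Pa, K = 2.396e-05.
By Archard's law, V = K·W·L/H = 2.396e-05 · 22.96 · 50.10 / 6.051e+08 = 4.555e-11 m³.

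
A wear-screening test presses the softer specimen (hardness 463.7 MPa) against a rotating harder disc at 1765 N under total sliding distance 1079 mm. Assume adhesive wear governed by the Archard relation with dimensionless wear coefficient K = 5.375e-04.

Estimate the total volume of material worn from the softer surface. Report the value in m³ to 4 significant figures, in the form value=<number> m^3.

value=2.208e-09 m^3

All arithmetic carries full float precision, and the intermediates are printed rounded, and one last rounding to 4 significant digits.
Distance covered L = 1079 mm = 1.079 m.
Hardness H = 463.7 MPa = 4.637e+08 Pa.
Restated in SI base units: W = 1765 N, H = 4.637e+08 Pa, K = 5.375e-04.
Apply Archard: V = K·W·L/H = 5.375e-04 · 1765 · 1.079 / 4.637e+08 = 2.208e-09 m³.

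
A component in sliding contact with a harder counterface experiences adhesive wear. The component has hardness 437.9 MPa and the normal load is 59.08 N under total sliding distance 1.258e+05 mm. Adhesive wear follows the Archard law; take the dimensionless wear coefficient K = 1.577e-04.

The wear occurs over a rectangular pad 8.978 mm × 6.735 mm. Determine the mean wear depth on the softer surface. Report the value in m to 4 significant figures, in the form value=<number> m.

value=4.427e-05 m

Intermediate values are displayed rounded, and each operation keeps exact precision; rounded just once, at four significant figures.
Path length L = 1.258e+05 mm = 125.8 m.
Hardness H = 437.9 MPa = 4.379e+08 Pa.
Pad sides 8.978 mm × 6.735 mm = 0.008978 m × 0.006735 m. Contact area A = 0.008978 m × 0.006735 m = 6.047e-05 m².
In SI base units: W = 59.08 N, H = 4.379e+08 Pa, K = 1.577e-04.
By Archard's law, V = K·W·L/H = 1.577e-04 · 59.08 · 125.8 / 4.379e+08 = 2.677e-09 m³.
Average depth h = V/A = 2.677e-09 / 6.047e-05 = 4.427e-05 m.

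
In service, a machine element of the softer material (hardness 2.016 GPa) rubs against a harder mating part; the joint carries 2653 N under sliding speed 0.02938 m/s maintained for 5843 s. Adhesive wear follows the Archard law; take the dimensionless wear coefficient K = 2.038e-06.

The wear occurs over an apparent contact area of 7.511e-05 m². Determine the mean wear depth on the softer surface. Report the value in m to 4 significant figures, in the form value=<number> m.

Intermediates are displayed rounded — all working math carries exact precision, and a single final rounding, at 4 significant figures.
Path length L = v·t = 0.02938 m/s × 5843 s = 171.7 m.
Hardness H = 2.016 GPa = 2.016e+09 Pa.
SI base units throughout: W = 2653 N, H = 2.016e+09 Pa, K = 2.038e-06.
Archard relation: V = K·W·L/H = 2.038e-06 · 2653 · 171.7 / 2.016e+09 = 4.604e-10 m³.
Mean depth h = V/A = 4.604e-10 / 7.511e-05 = 6.130e-06 m.

value=6.130e-06 m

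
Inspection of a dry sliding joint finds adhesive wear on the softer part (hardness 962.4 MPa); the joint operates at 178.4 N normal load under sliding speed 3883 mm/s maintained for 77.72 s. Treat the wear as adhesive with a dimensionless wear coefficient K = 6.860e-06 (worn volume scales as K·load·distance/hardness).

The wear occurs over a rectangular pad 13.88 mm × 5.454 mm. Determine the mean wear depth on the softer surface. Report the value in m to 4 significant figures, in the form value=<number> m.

value=5.069e-06 m

The computation holds exact precision. The intermediates are shown rounded; one final rounding: four significant digits.
Sliding speed v = 3883 mm/s = 3.883 m/s. Distance L = v·t = 3.883 m/s × 77.72 s = 301.8 m.
Hardness H = 962.4 MPa = 9.624e+08 Pa.
Pad sides 13.88 mm × 5.454 mm = 0.01388 m × 0.005454 m. Contact area A = 0.01388 m × 0.005454 m = 7.570e-05 m².
Restated in SI base units: W = 178.4 N, H = 9.624e+08 Pa, K = 6.860e-06.
Archard relation: V = K·W·L/H = 6.860e-06 · 178.4 · 301.8 / 9.624e+08 = 3.838e-10 m³.
Depth h = V/A = 3.838e-10 / 7.570e-05 = 5.069e-06 m.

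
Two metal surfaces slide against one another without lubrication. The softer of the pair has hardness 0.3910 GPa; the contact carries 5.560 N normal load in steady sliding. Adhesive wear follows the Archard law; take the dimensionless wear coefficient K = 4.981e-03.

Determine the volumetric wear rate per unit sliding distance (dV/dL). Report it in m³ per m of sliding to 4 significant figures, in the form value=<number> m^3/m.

value=7.083e-11 m^3/m

All working math holds full float precision, and the intermediates appear rounded. Rounded once at the end: four significant figures.
Hardness H = 0.3910 GPa = 3.910e+08 Pa.
In SI base units: W = 5.560 N, H = 3.910e+08 Pa, K = 4.981e-03.
Volumetric rate dV/dL = K·W/H — distance-free: 4.981e-03 · 5.560 / 3.910e+08 = 7.083e-11 m³/m.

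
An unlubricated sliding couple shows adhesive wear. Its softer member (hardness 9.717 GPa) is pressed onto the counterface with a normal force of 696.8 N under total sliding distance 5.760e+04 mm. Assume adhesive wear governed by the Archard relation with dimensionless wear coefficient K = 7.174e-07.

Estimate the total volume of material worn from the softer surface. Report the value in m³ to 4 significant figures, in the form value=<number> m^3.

value=2.963e-12 m^3

All arithmetic carries exact precision — intermediate values are shown rounded, and a lone final rounding: 4 significant figures.
Total distance L = 5.760e+04 mm = 57.60 m.
Hardness H = 9.717 GPa = 9.717e+09 Pa.
Working in SI base units: W = 696.8 N, H = 9.717e+09 Pa, K = 7.174e-07.
The Archard volume V = K·W·L/H = 7.174e-07 · 696.8 · 57.60 / 9.717e+09 = 2.963e-12 m³.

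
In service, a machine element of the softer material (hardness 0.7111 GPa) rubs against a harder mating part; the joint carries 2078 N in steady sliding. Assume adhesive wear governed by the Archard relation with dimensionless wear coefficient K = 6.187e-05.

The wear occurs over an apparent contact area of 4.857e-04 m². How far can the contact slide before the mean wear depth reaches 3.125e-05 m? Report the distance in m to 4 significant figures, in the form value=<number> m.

value=83.95 m

All working math runs at exact precision — intermediate values are shown rounded; a single final rounding to 4 significant digits.
Hardness H = 0.7111 GPa = 7.111e+08 Pa.
Collected in SI base units: W = 2078 N, H = 7.111e+08 Pa, K = 6.187e-05.
Limit volume V_lim = h_lim·A = 3.125e-05 · 4.857e-04 = 1.518e-08 m³.
Life L = V_lim·H/(K·W) = 1.518e-08 · 7.111e+08 / (6.187e-05 · 2078) = 83.95 m.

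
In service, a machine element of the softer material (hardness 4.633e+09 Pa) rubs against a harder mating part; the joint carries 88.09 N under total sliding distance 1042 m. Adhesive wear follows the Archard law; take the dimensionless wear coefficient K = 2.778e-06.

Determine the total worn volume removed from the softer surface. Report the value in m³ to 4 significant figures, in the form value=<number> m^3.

Each operation holds exact precision — intermediates are printed rounded — a lone final rounding, at four significant figures.
In SI base units: W = 88.09 N, H = 4.633e+09 Pa, K = 2.778e-06.
Apply Archard: V = K·W·L/H = 2.778e-06 · 88.09 · 1042 / 4.633e+09 = 5.504e-11 m³.

value=5.504e-11 m^3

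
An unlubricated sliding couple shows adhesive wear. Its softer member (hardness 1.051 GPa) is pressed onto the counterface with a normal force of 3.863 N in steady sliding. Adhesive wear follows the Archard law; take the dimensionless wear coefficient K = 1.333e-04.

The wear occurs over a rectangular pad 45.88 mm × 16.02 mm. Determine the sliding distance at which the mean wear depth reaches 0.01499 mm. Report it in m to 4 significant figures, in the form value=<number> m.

value=2.249e+04 m

Every step holds full precision; intermediate values are displayed rounded. Rounded once at the end to four significant digits.
Convert: Hardness H = 1.051 GPa = 1.051e+09 Pa.
Convert: Pad sides 45.88 mm × 16.02 mm = 0.04588 m × 0.01602 m. Contact area A = 0.04588 m × 0.01602 m = 7.350e-04 m².
Convert: Depth limit h_lim = 0.01499 mm = 1.499e-05 m.
Collected in SI base units: W = 3.863 N, H = 1.051e+09 Pa, K = 1.333e-04.
Wearable volume V_lim = h_lim·A = 1.499e-05 · 7.350e-04 = 1.102e-08 m³.
So the life L = V_lim·H/(K·W) = 1.102e-08 · 1.051e+09 / (1.333e-04 · 3.863) = 2.249e+04 m.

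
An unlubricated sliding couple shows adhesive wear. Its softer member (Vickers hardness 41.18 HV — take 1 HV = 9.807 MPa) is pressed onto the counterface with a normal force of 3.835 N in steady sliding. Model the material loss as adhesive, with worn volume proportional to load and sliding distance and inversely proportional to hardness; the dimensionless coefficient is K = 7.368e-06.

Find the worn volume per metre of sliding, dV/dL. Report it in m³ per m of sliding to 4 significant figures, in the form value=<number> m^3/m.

value=6.997e-14 m^3/m

The intermediates are shown rounded — the computation maintains full float precision. Rounded once at the end: 4 significant digits.
Hardness H = 41.18 HV × 9.807 MPa/HV = 403.9 MPa = 4.039e+08 Pa.
In SI base units, W = 3.835 N, H = 4.039e+08 Pa, K = 7.368e-06.
Volumetric rate dV/dL = K·W/H (no L dependence): 7.368e-06 · 3.835 / 4.039e+08 = 6.997e-14 m³/m.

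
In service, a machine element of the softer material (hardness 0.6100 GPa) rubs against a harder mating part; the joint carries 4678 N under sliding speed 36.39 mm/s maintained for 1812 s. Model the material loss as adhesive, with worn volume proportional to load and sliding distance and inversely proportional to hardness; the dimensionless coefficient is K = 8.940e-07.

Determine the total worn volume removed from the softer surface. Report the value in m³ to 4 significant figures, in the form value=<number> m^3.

value=4.521e-10 m^3

Every step keeps exact precision — the intermediates are printed rounded. Rounded just once, at 4 significant figures.
Convert: Sliding speed v = 36.39 mm/s = 0.03639 m/s. Sliding distance L = v·t = 0.03639 m/s × 1812 s = 65.94 m.
Convert: Hardness H = 0.6100 GPa = 6.100e+08 Pa.
Expressed in SI base units: W = 4678 N, H = 6.100e+08 Pa, K = 8.940e-07.
Worn volume V = K·W·L/H = 8.940e-07 · 4678 · 65.94 / 6.100e+08 = 4.521e-10 m³.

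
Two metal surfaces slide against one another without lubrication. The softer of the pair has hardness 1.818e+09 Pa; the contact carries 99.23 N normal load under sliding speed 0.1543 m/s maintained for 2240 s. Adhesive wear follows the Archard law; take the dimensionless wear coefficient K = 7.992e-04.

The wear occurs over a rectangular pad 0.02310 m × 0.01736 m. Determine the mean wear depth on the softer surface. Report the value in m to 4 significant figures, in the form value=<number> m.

value=3.760e-05 m

Each operation holds full precision, and intermediates are displayed rounded. Rounded just once, at 4 significant digits.
Total distance L = v·t = 0.1543 m/s × 2240 s = 345.6 m.
Contact area A = 0.02310 m × 0.01736 m = 4.010e-04 m².
In SI base units: W = 99.23 N, H = 1.818e+09 Pa, K = 7.992e-04.
Volume removed: V = K·W·L/H = 7.992e-04 · 99.23 · 345.6 / 1.818e+09 = 1.508e-08 m³.
Wear depth h = V/A = 1.508e-08 / 4.010e-04 = 3.760e-05 m.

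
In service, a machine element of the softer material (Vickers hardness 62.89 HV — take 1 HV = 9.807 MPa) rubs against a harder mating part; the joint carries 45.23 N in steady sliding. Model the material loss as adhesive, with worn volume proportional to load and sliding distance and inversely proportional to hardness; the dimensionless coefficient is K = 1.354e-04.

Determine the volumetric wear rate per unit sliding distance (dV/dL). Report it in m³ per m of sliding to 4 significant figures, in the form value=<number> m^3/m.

value=9.930e-12 m^3/m

The computation holds full precision; the intermediates are printed rounded; one last rounding to 4 significant digits.
Hardness H = 62.89 HV × 9.807 MPa/HV = 616.8 MPa = 6.168e+08 Pa.
Collected in SI base units: W = 45.23 N, H = 6.168e+08 Pa, K = 1.354e-04.
Sliding wear rate dV/dL = K·W/H, per unit distance: 1.354e-04 · 45.23 / 6.168e+08 = 9.930e-12 m³/m.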